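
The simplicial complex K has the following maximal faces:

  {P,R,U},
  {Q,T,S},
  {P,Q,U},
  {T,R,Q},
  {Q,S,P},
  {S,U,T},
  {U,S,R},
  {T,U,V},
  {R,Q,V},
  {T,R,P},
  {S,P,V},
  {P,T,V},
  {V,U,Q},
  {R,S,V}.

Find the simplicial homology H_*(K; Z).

K has 7 vertices, 21 edges, 14 triangles.
rank ∂_0 = 0, rank ∂_1 = 6 ⇒ b_0 = 7 − 0 − 6 = 1; all invariant factors of ∂_1 are 1 so no torsion. So H_0 ≅ Z.
rank ∂_1 = 6, rank ∂_2 = 13 ⇒ b_1 = 21 − 6 − 13 = 2; all invariant factors of ∂_2 are 1 so no torsion. So H_1 ≅ Z^2.
rank ∂_2 = 13, rank ∂_3 = 0 ⇒ b_2 = 14 − 13 − 0 = 1. So H_2 ≅ Z.

H_0 = Z,  H_1 = Z^2,  H_2 = Z.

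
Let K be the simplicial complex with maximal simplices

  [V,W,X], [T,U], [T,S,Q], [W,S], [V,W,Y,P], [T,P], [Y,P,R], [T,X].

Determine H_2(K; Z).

Fix the vertex order P < Q < R < S < T < U < V < W < X < Y and write every simplex with vertices in increasing order. Then dim K = 3 and the simplices of K are:

  0-simplices (10): P, Q, R, S, T, U, V, W, X, Y
  1-simplices (17): PR, PT, PV, PW, PY, QS, QT, RY, ST, SW, TU, TX, VW, VX, VY, WX, WY
  2-simplices (7): PRY, PVW, PVY, PWY, QST, VWX, VWY
  3-simplices (1): PVWY

Hence C_0 ≅ Z^10, C_1 ≅ Z^17, C_2 ≅ Z^7, C_3 ≅ Z^1.

Boundary ∂_1: C_1 → C_0 is given by ∂[p,q] = [q] − [p]. For instance
  ∂VY = Y − V.
This gives a 10×17 integer matrix of rank 9; reducing to Smith normal form yields diagonal entries (1,1,1,1,1,1,1,1,1).

The boundary map ∂_2: C_2 → C_1 maps a triangle to the signed sum of its edges. For instance
  ∂QST = ST − QT + QS,
  ∂PRY = RY − PY + PR.
This gives a 17×7 integer matrix of rank 6; reducing to Smith normal form yields diagonal entries (1,1,1,1,1,1).

Boundary ∂_3: C_3 → C_2 sends each 3-simplex σ to the alternating sum Σ_i (−1)^i (σ with its i-th vertex removed). For instance
  ∂PVWY = VWY − PWY + PVY − PVW.
The resulting 7×1 matrix has rank 1, and its Smith normal form has invariant factors (1).

From H_k ≅ ker(∂_k) / im(∂_{k+1}) we obtain:

  H_2: rank ker ∂_2 − rank ∂_3 = (7 − 6) − 1 = 0, and the invariant factors of ∂_3 are all 1, so H_2 ≅ 0.

H_2 = 0.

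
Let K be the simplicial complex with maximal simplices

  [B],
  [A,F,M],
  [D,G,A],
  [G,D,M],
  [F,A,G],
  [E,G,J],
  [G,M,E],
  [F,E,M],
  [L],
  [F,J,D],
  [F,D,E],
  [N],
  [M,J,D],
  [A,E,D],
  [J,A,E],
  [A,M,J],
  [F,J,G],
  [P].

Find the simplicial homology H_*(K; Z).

H_0 ≅ Z^5,  H_1 ≅ Z^2,  H_2 ≅ Z.

K has 11 vertices, 21 edges, 14 triangles.
rank ∂_0 = 0, rank ∂_1 = 6 ⇒ b_0 = 11 − 0 − 6 = 5; all invariant factors of ∂_1 are 1 so no torsion. So H_0 ≅ Z^5.
rank ∂_1 = 6, rank ∂_2 = 13 ⇒ b_1 = 21 − 6 − 13 = 2; all invariant factors of ∂_2 are 1 so no torsion. So H_1 ≅ Z^2.
rank ∂_2 = 13, rank ∂_3 = 0 ⇒ b_2 = 14 − 13 − 0 = 1. So H_2 ≅ Z.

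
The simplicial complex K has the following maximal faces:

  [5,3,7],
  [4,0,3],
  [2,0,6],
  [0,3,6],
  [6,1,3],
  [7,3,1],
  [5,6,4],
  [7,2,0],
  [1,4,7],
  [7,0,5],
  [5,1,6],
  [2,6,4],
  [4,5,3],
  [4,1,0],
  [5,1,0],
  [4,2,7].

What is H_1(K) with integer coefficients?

Fix the vertex order 0 < 1 < 2 < 3 < 4 < 5 < 6 < 7 and write every simplex with vertices in increasing order. Then dim K = 2 and the simplices of K are:

  0-simplices (8): [0], [1], [2], [3], [4], [5], [6], [7]
  1-simplices (24): (24 of them)
  2-simplices (16): [0,1,4], [0,1,5], [0,2,6], [0,2,7], [0,3,4], [0,3,6], [0,5,7], [1,3,6], [1,3,7], [1,4,7], [1,5,6], [2,4,6], [2,4,7], [3,4,5], [3,5,7], [4,5,6]

so the chain groups are C_0 ≅ Z^8, C_1 ≅ Z^24, C_2 ≅ Z^16.

∂_1: C_1 → C_0 sends each edge [p,q] (with p < q) to q − p. For instance
  ∂[0,2] = [2] − [0].
As a 8×24 matrix over Z this has rank 7, with invariant factors (1,1,1,1,1,1,1).

Boundary ∂_2: C_2 → C_1 sends each 2-simplex [p,q,r] to [q,r] − [p,r] + [p,q]. For instance
  ∂[0,3,6] = [3,6] − [0,6] + [0,3],
  ∂[0,2,7] = [2,7] − [0,7] + [0,2].
The 24×16 boundary matrix has rank 15 and Smith normal form diag(1,1,1,1,1,1,1,1,1,1,1,1,1,1,1).

Now H_k = ker ∂_k / im ∂_{k+1}, so:

  H_1: rank ker ∂_1 − rank ∂_2 = (24 − 7) − 15 = 2, and the invariant factors of ∂_2 are all 1, so H_1 ≅ Z^2.

H_1 = Z^2.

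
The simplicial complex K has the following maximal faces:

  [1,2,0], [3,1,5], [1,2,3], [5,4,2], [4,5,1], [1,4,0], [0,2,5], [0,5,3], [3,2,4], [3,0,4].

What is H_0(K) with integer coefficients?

Take the total order 0 < 1 < 2 < 3 < 4 < 5 on the vertex set. Then K (dimension 2) consists of the simplices:

  0-simplices (6): [0], [1], [2], [3], [4], [5]
  1-simplices (15): [0,1], [0,2], [0,3], [0,4], [0,5], [1,2], [1,3], [1,4], [1,5], [2,3], [2,4], [2,5], [3,4], [3,5], [4,5]
  2-simplices (10): [0,1,2], [0,1,4], [0,2,5], [0,3,4], [0,3,5], [1,2,3], [1,3,5], [1,4,5], [2,3,4], [2,4,5]

giving chain groups C_0 ≅ Z^6, C_1 ≅ Z^15, C_2 ≅ Z^10.

∂_1: C_1 → C_0 sends each edge [p,q] (with p < q) to q − p. For instance
  ∂[0,4] = [4] − [0].
The 6×15 boundary matrix has rank 5 and Smith normal form diag(1,1,1,1,1).

Boundary ∂_2: C_2 → C_1 maps a triangle to the signed sum of its edges. For instance
  ∂[0,3,5] = [3,5] − [0,5] + [0,3],
  ∂[0,2,5] = [2,5] − [0,5] + [0,2].
This gives a 15×10 integer matrix of rank 10; reducing to Smith normal form yields diagonal entries (1,1,1,1,1,1,1,1,1,2).

Now H_k = ker ∂_k / im ∂_{k+1}, so:

  H_0: rank C_0 − rank ∂_1 = 6 − 5 = 1, and the invariant factors of ∂_1 are all 1, so H_0 ≅ Z.

H_0 = Z.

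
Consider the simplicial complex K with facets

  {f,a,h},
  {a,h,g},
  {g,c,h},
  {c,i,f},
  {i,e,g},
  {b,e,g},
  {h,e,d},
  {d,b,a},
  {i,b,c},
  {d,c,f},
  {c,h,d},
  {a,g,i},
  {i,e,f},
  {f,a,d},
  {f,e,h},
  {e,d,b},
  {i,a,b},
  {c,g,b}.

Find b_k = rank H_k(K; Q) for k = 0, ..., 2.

We work with the vertex ordering a < b < c < d < e < f < g < h < i. The simplices of K, each written with vertices in increasing order, are:

  0-simplices (9): a, b, c, d, e, f, g, h, i
  1-simplices (27): ab, ad, af, ag, ah, ai, bc, bd, be, bg, bi, cd, cf, cg, ch, ci, de, df, dh, ef, eg, eh, ei, fh, fi, gh, gi
  2-simplices (18): abd, abi, adf, afh, agh, agi, bcg, bci, bde, beg, cdf, cdh, cfi, cgh, deh, efh, efi, egi

Hence C_0 ≅ Z^9, C_1 ≅ Z^27, C_2 ≅ Z^18.

Boundary ∂_1: C_1 → C_0 maps an edge to its endpoints' difference, ∂[p,q] = q − p.
This gives a 9×27 integer matrix of rank 8; reducing to Smith normal form yields diagonal entries (1,1,1,1,1,1,1,1).

∂_2: C_2 → C_1 acts by ∂[p,q,r] = [q,r] − [p,r] + [p,q]. For instance
  ∂bci = ci − bi + bc,
  ∂beg = eg − bg + be.
The resulting 27×18 matrix has rank 18, and its Smith normal form has invariant factors (1,1,1,1,1,1,1,1,1,1,1,1,1,1,1,1,1,2).

From H_k ≅ ker(∂_k) / im(∂_{k+1}) we obtain:

  H_0: rank C_0 − rank ∂_1 = 9 − 8 = 1, and the invariant factors of ∂_1 are all 1, so H_0 ≅ Z.
  H_1: rank ker ∂_1 − rank ∂_2 = (27 − 8) − 18 = 1, and ∂_2 has invariant factor 2 > 1, so H_1 ≅ Z ⊕ Z/2.
  H_2: rank ker ∂_2 − rank ∂_3 = (18 − 18) − 0 = 0, and there is no ∂_3, so H_2 ≅ 0.

Hence the Betti numbers are b_0 = 1, b_1 = 1, b_2 = 0.

b_0 = 1, b_1 = 1, b_2 = 0.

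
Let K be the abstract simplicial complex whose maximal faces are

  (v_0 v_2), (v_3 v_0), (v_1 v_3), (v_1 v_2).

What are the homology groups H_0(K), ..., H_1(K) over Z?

H_0 ≅ Z,  H_1 ≅ Z.

Fix the vertex order v_0 < v_1 < v_2 < v_3 and write every simplex with vertices in increasing order. Then dim K = 1 and the simplices of K are:

  0-simplices (4): [v_0], [v_1], [v_2], [v_3]
  1-simplices (4): [v_0,v_2], [v_0,v_3], [v_1,v_2], [v_1,v_3]

giving chain groups C_0 ≅ Z^4, C_1 ≅ Z^4.

Boundary ∂_1: C_1 → C_0 is given by ∂[p,q] = [q] − [p]. For instance
  ∂[v_0,v_3] = [v_3] − [v_0].
The resulting 4×4 matrix has rank 3, and its Smith normal form has invariant factors (1,1,1).

Reading off H_k = ker ∂_k / im ∂_{k+1}:

  H_0: rank C_0 − rank ∂_1 = 4 − 3 = 1, and the invariant factors of ∂_1 are all 1, so H_0 ≅ Z.
  H_1: rank ker ∂_1 − rank ∂_2 = (4 − 3) − 0 = 1, and there is no ∂_2, so H_1 ≅ Z.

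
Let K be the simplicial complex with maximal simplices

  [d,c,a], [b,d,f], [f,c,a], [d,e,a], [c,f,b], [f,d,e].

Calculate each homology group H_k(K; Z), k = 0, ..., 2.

Fix the vertex order a < b < c < d < e < f and write every simplex with vertices in increasing order. Then dim K = 2 and the simplices of K are:

  0-simplices (6): a, b, c, d, e, f
  1-simplices (12): ac, ad, ae, af, bc, bd, bf, cd, cf, de, df, ef
  2-simplices (6): acd, acf, ade, bcf, bdf, def

Hence C_0 ≅ Z^6, C_1 ≅ Z^12, C_2 ≅ Z^6.

∂_1: C_1 → C_0 sends each edge [p,q] (with p < q) to q − p. For instance
  ∂af = f − a.
The 6×12 boundary matrix has rank 5 and Smith normal form diag(1,1,1,1,1).

Boundary ∂_2: C_2 → C_1 maps a triangle to the signed sum of its edges. For instance
  ∂bdf = df − bf + bd,
  ∂bcf = cf − bf + bc.
As a 12×6 matrix over Z this has rank 6, with invariant factors (1,1,1,1,1,1).

Reading off H_k = ker ∂_k / im ∂_{k+1}:

  H_0: rank C_0 − rank ∂_1 = 6 − 5 = 1, and the invariant factors of ∂_1 are all 1, so H_0 ≅ Z.
  H_1: rank ker ∂_1 − rank ∂_2 = (12 − 5) − 6 = 1, and the invariant factors of ∂_2 are all 1, so H_1 ≅ Z.
  H_2: rank ker ∂_2 − rank ∂_3 = (6 − 6) − 0 = 0, and there is no ∂_3, so H_2 ≅ 0.

H_0 = Z,  H_1 = Z,  H_2 = 0.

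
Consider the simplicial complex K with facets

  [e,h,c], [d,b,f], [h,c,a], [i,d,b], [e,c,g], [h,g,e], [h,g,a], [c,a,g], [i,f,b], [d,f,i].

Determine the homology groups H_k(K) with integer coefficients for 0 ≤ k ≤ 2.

H_0 ≅ Z^2,  H_1 = 0,  H_2 ≅ Z^2.

Fix the vertex order a < b < c < d < e < f < g < h < i and write every simplex with vertices in increasing order. Then dim K = 2 and the simplices of K are:

  0-simplices (9): a, b, c, d, e, f, g, h, i
  1-simplices (15): ac, ag, ah, bd, bf, bi, ce, cg, ch, df, di, eg, eh, fi, gh
  2-simplices (10): acg, ach, agh, bdf, bdi, bfi, ceg, ceh, dfi, egh

giving chain groups C_0 ≅ Z^9, C_1 ≅ Z^15, C_2 ≅ Z^10.

The boundary map ∂_1: C_1 → C_0 maps an edge to its endpoints' difference, ∂[p,q] = q − p.
As a 9×15 matrix over Z this has rank 7, with invariant factors (1,1,1,1,1,1,1).

The boundary map ∂_2: C_2 → C_1 sends each 2-simplex [p,q,r] to [q,r] − [p,r] + [p,q]. For instance
  ∂bfi = fi − bi + bf,
  ∂acg = cg − ag + ac.
The resulting 15×10 matrix has rank 8, and its Smith normal form has invariant factors (1,1,1,1,1,1,1,1).

Computing H_k = (kernel of ∂_k) / (image of ∂_{k+1}):

  H_0: rank C_0 − rank ∂_1 = 9 − 7 = 2, and the invariant factors of ∂_1 are all 1, so H_0 = Z^2.
  H_1: rank ker ∂_1 − rank ∂_2 = (15 − 7) − 8 = 0, and the invariant factors of ∂_2 are all 1, so H_1 = 0.
  H_2: rank ker ∂_2 − rank ∂_3 = (10 − 8) − 0 = 2, and there is no ∂_3, so H_2 = Z^2.

As a check, the Euler characteristic is 9 − 15 + 10 = 4, which agrees with 2 − 0 + 2 = 4.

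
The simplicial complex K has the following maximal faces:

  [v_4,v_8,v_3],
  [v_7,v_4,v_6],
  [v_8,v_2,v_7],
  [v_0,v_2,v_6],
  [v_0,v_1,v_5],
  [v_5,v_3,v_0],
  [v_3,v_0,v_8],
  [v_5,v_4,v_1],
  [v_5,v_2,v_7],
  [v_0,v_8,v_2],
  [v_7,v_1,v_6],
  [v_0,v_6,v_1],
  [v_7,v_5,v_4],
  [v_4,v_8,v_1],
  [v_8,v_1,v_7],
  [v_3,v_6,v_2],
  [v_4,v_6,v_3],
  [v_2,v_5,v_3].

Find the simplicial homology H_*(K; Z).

Order the vertices as v_0 < v_1 < v_2 < v_3 < v_4 < v_5 < v_6 < v_7 < v_8. Listing each simplex with vertices in this order, K has dimension 2 with simplices:

  0-simplices (9): [v_0], [v_1], [v_2], [v_3], [v_4], [v_5], [v_6], [v_7], [v_8]
  1-simplices (27): (27 of them)
  2-simplices (18): (18 of them)

giving chain groups C_0 ≅ Z^9, C_1 ≅ Z^27, C_2 ≅ Z^18.

The boundary map ∂_1: C_1 → C_0 maps an edge to its endpoints' difference, ∂[p,q] = q − p.
The 9×27 boundary matrix has rank 8 and Smith normal form diag(1,1,1,1,1,1,1,1).

Boundary ∂_2: C_2 → C_1 acts by ∂[p,q,r] = [q,r] − [p,r] + [p,q]. For instance
  ∂[v_0,v_1,v_5] = [v_1,v_5] − [v_0,v_5] + [v_0,v_1],
  ∂[v_1,v_7,v_8] = [v_7,v_8] − [v_1,v_8] + [v_1,v_7].
As a 27×18 matrix over Z this has rank 18, with invariant factors (1,1,1,1,1,1,1,1,1,1,1,1,1,1,1,1,1,2).

Reading off H_k = ker ∂_k / im ∂_{k+1}:

  H_0: rank C_0 − rank ∂_1 = 9 − 8 = 1, and the invariant factors of ∂_1 are all 1, so H_0 = Z.
  H_1: rank ker ∂_1 − rank ∂_2 = (27 − 8) − 18 = 1, and ∂_2 has invariant factor 2 > 1, so H_1 = Z ⊕ Z/2.
  H_2: rank ker ∂_2 − rank ∂_3 = (18 − 18) − 0 = 0, and there is no ∂_3, so H_2 = 0.

As a check, the Euler characteristic is 9 − 27 + 18 = 0, which agrees with 1 − 1 + 0 = 0.

H_0 ≅ Z,  H_1 ≅ Z ⊕ Z/2,  H_2 = 0.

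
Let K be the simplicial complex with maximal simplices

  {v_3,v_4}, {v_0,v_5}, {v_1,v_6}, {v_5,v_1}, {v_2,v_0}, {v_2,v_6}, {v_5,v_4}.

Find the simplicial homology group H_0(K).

H_0 = Z.

K has 7 vertices, 7 edges.
rank ∂_0 = 0, rank ∂_1 = 6 ⇒ b_0 = 7 − 0 − 6 = 1; all invariant factors of ∂_1 are 1 so no torsion. So H_0 = Z.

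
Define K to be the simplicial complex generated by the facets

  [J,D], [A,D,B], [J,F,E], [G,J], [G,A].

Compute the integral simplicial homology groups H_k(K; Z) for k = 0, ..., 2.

H_0 ≅ Z,  H_1 ≅ Z,  H_2 = 0.

Order the vertices as A < B < D < E < F < G < J. Listing each simplex with vertices in this order, K has dimension 2 with simplices:

  0-simplices (7): A, B, D, E, F, G, J
  1-simplices (9): AB, AD, AG, BD, DJ, EF, EJ, FJ, GJ
  2-simplices (2): ABD, EFJ

Hence C_0 ≅ Z^7, C_1 ≅ Z^9, C_2 ≅ Z^2.

The boundary map ∂_1: C_1 → C_0 maps an edge to its endpoints' difference, ∂[p,q] = q − p. For instance
  ∂AB = B − A.
This gives a 7×9 integer matrix of rank 6; reducing to Smith normal form yields diagonal entries (1,1,1,1,1,1).

Boundary ∂_2: C_2 → C_1 sends each 2-simplex [p,q,r] to [q,r] − [p,r] + [p,q]. For instance
  ∂ABD = BD − AD + AB,
  ∂EFJ = FJ − EJ + EF.
The resulting 9×2 matrix has rank 2, and its Smith normal form has invariant factors (1,1).

Reading off H_k = ker ∂_k / im ∂_{k+1}:

  H_0: rank C_0 − rank ∂_1 = 7 − 6 = 1, and the invariant factors of ∂_1 are all 1, so H_0 ≅ Z.
  H_1: rank ker ∂_1 − rank ∂_2 = (9 − 6) − 2 = 1, and the invariant factors of ∂_2 are all 1, so H_1 ≅ Z.
  H_2: rank ker ∂_2 − rank ∂_3 = (2 − 2) − 0 = 0, and there is no ∂_3, so H_2 ≅ 0.

As a check, the Euler characteristic is 7 − 9 + 2 = 0, which agrees with 1 − 1 + 0 = 0.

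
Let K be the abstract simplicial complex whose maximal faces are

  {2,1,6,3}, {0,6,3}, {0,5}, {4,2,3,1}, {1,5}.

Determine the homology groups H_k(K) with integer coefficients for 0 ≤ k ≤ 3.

H_0 ≅ Z,  H_1 ≅ Z,  H_2 = 0,  H_3 = 0.

We work with the vertex ordering 0 < 1 < 2 < 3 < 4 < 5 < 6. The simplices of K, each written with vertices in increasing order, are:

  0-simplices (7): [0], [1], [2], [3], [4], [5], [6]
  1-simplices (13): [0,3], [0,5], [0,6], [1,2], [1,3], [1,4], [1,5], [1,6], [2,3], [2,4], [2,6], [3,4], [3,6]
  2-simplices (8): [0,3,6], [1,2,3], [1,2,4], [1,2,6], [1,3,4], [1,3,6], [2,3,4], [2,3,6]
  3-simplices (2): [1,2,3,4], [1,2,3,6]

so the chain groups are C_0 ≅ Z^7, C_1 ≅ Z^13, C_2 ≅ Z^8, C_3 ≅ Z^2.

∂_1: C_1 → C_0 sends each edge [p,q] (with p < q) to q − p. For instance
  ∂[1,2] = [2] − [1].
As a 7×13 matrix over Z this has rank 6, with invariant factors (1,1,1,1,1,1).

Boundary ∂_2: C_2 → C_1 maps a triangle to the signed sum of its edges. For instance
  ∂[1,2,4] = [2,4] − [1,4] + [1,2],
  ∂[2,3,4] = [3,4] − [2,4] + [2,3].
The 13×8 boundary matrix has rank 6 and Smith normal form diag(1,1,1,1,1,1).

∂_3: C_3 → C_2 sends each 3-simplex σ to the alternating sum Σ_i (−1)^i (σ with its i-th vertex removed). For instance
  ∂[1,2,3,6] = [2,3,6] − [1,3,6] + [1,2,6] − [1,2,3],
  ∂[1,2,3,4] = [2,3,4] − [1,3,4] + [1,2,4] − [1,2,3].
This gives a 8×2 integer matrix of rank 2; reducing to Smith normal form yields diagonal entries (1,1).

From H_k ≅ ker(∂_k) / im(∂_{k+1}) we obtain:

  H_0: rank C_0 − rank ∂_1 = 7 − 6 = 1, and the invariant factors of ∂_1 are all 1, so H_0 = Z.
  H_1: rank ker ∂_1 − rank ∂_2 = (13 − 6) − 6 = 1, and the invariant factors of ∂_2 are all 1, so H_1 = Z.
  H_2: rank ker ∂_2 − rank ∂_3 = (8 − 6) − 2 = 0, and the invariant factors of ∂_3 are all 1, so H_2 = 0.
  H_3: rank ker ∂_3 − rank ∂_4 = (2 − 2) − 0 = 0, and there is no ∂_4, so H_3 = 0.

As a check, the Euler characteristic is 7 − 13 + 8 − 2 = 0, which agrees with 1 − 1 + 0 − 0 = 0.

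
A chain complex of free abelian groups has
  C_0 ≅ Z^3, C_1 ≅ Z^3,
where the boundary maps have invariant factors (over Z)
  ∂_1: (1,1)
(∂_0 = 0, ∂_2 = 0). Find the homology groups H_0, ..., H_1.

H_0: b_0 = 3 − 0 − 2 = 1; torsion from ∂_1 factors > 1: none. So H_0 ≅ Z.
H_1: b_1 = 3 − 2 − 0 = 1; torsion from ∂_2 factors > 1: none. So H_1 ≅ Z.

H_0 ≅ Z,  H_1 ≅ Z.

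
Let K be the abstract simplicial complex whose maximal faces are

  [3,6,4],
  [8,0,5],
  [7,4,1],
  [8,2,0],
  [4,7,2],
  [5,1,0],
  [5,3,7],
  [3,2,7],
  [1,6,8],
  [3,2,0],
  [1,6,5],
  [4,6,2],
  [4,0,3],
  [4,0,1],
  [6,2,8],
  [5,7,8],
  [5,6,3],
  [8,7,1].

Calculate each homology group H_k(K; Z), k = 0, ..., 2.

Take the total order 0 < 1 < 2 < 3 < 4 < 5 < 6 < 7 < 8 on the vertex set. Then K (dimension 2) consists of the simplices:

  0-simplices (9): [0], [1], [2], [3], [4], [5], [6], [7], [8]
  1-simplices (27): (27 of them)
  2-simplices (18): [0,1,4], [0,1,5], [0,2,3], [0,2,8], [0,3,4], [0,5,8], [1,4,7], [1,5,6], [1,6,8], [1,7,8], [2,3,7], [2,4,6], [2,4,7], [2,6,8], [3,4,6], [3,5,6], [3,5,7], [5,7,8]

giving chain groups C_0 ≅ Z^9, C_1 ≅ Z^27, C_2 ≅ Z^18.

Boundary ∂_1: C_1 → C_0 is given by ∂[p,q] = [q] − [p]. For instance
  ∂[2,4] = [4] − [2].
The 9×27 boundary matrix has rank 8 and Smith normal form diag(1,1,1,1,1,1,1,1).

∂_2: C_2 → C_1 maps a triangle to the signed sum of its edges. For instance
  ∂[2,6,8] = [6,8] − [2,8] + [2,6],
  ∂[2,4,7] = [4,7] − [2,7] + [2,4].
As a 27×18 matrix over Z this has rank 18, with invariant factors (1,1,1,1,1,1,1,1,1,1,1,1,1,1,1,1,1,2).

Reading off H_k = ker ∂_k / im ∂_{k+1}:

  H_0: rank C_0 − rank ∂_1 = 9 − 8 = 1, and the invariant factors of ∂_1 are all 1, so H_0 ≅ Z.
  H_1: rank ker ∂_1 − rank ∂_2 = (27 − 8) − 18 = 1, and ∂_2 has invariant factor 2 > 1, so H_1 ≅ Z ⊕ Z/2Z.
  H_2: rank ker ∂_2 − rank ∂_3 = (18 − 18) − 0 = 0, and there is no ∂_3, so H_2 ≅ 0.

As a check, the Euler characteristic is 9 − 27 + 18 = 0, which agrees with 1 − 1 + 0 = 0.

H_0 ≅ Z,  H_1 ≅ Z ⊕ Z/2Z,  H_2 = 0.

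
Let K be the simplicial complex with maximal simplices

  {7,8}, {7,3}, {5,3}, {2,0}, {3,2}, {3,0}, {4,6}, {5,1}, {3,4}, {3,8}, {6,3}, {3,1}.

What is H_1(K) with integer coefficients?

Take the total order 0 < 1 < 2 < 3 < 4 < 5 < 6 < 7 < 8 on the vertex set. Then K (dimension 1) consists of the simplices:

  0-simplices (9): [0], [1], [2], [3], [4], [5], [6], [7], [8]
  1-simplices (12): [0,2], [0,3], [1,3], [1,5], [2,3], [3,4], [3,5], [3,6], [3,7], [3,8], [4,6], [7,8]

so the chain groups are C_0 ≅ Z^9, C_1 ≅ Z^12.

The boundary map ∂_1: C_1 → C_0 maps an edge to its endpoints' difference, ∂[p,q] = q − p.
The 9×12 boundary matrix has rank 8 and Smith normal form diag(1,1,1,1,1,1,1,1).

Reading off H_k = ker ∂_k / im ∂_{k+1}:

  H_1: rank ker ∂_1 − rank ∂_2 = (12 − 8) − 0 = 4, and there is no ∂_2, so H_1 = Z^4.

H_1 = Z^4.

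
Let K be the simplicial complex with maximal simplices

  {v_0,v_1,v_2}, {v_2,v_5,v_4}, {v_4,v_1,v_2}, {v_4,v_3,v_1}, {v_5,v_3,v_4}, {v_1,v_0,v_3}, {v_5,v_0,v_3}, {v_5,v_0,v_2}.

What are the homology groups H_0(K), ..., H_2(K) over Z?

H_0 ≅ Z,  H_1 = 0,  H_2 ≅ Z.

Order the vertices as v_0 < v_1 < v_2 < v_3 < v_4 < v_5. Listing each simplex with vertices in this order, K has dimension 2 with simplices:

  0-simplices (6): [v_0], [v_1], [v_2], [v_3], [v_4], [v_5]
  1-simplices (12): [v_0,v_1], [v_0,v_2], [v_0,v_3], [v_0,v_5], [v_1,v_2], [v_1,v_3], [v_1,v_4], [v_2,v_4], [v_2,v_5], [v_3,v_4], [v_3,v_5], [v_4,v_5]
  2-simplices (8): [v_0,v_1,v_2], [v_0,v_1,v_3], [v_0,v_2,v_5], [v_0,v_3,v_5], [v_1,v_2,v_4], [v_1,v_3,v_4], [v_2,v_4,v_5], [v_3,v_4,v_5]

Hence C_0 ≅ Z^6, C_1 ≅ Z^12, C_2 ≅ Z^8.

The boundary map ∂_1: C_1 → C_0 maps an edge to its endpoints' difference, ∂[p,q] = q − p. For instance
  ∂[v_3,v_4] = [v_4] − [v_3].
The 6×12 boundary matrix has rank 5 and Smith normal form diag(1,1,1,1,1).

∂_2: C_2 → C_1 sends each 2-simplex [p,q,r] to [q,r] − [p,r] + [p,q]. For instance
  ∂[v_0,v_1,v_2] = [v_1,v_2] − [v_0,v_2] + [v_0,v_1],
  ∂[v_2,v_4,v_5] = [v_4,v_5] − [v_2,v_5] + [v_2,v_4].
This gives a 12×8 integer matrix of rank 7; reducing to Smith normal form yields diagonal entries (1,1,1,1,1,1,1).

Reading off H_k = ker ∂_k / im ∂_{k+1}:

  H_0: rank C_0 − rank ∂_1 = 6 − 5 = 1, and the invariant factors of ∂_1 are all 1, so H_0 = Z.
  H_1: rank ker ∂_1 − rank ∂_2 = (12 − 5) − 7 = 0, and the invariant factors of ∂_2 are all 1, so H_1 = 0.
  H_2: rank ker ∂_2 − rank ∂_3 = (8 − 7) − 0 = 1, and there is no ∂_3, so H_2 = Z.

As a check, the Euler characteristic is 6 − 12 + 8 = 2, which agrees with 1 − 0 + 1 = 2.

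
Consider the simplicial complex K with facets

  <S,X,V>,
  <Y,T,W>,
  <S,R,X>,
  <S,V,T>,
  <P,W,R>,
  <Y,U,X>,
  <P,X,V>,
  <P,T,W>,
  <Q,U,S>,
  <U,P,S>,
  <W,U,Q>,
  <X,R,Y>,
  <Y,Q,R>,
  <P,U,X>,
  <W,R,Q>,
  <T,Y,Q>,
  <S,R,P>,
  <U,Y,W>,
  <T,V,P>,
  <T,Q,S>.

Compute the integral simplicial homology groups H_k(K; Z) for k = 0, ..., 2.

Fix the vertex order P < Q < R < S < T < U < V < W < X < Y and write every simplex with vertices in increasing order. Then dim K = 2 and the simplices of K are:

  0-simplices (10): P, Q, R, S, T, U, V, W, X, Y
  1-simplices (30): PR, PS, PT, PU, PV, PW, PX, QR, QS, QT, QU, QW, QY, RS, RW, RX, RY, ST, SU, SV, SX, TV, TW, TY, UW, UX, UY, VX, WY, XY
  2-simplices (20): PRS, PRW, PSU, PTV, PTW, PUX, PVX, QRW, QRY, QST, QSU, QTY, QUW, RSX, RXY, STV, SVX, TWY, UWY, UXY

giving chain groups C_0 ≅ Z^10, C_1 ≅ Z^30, C_2 ≅ Z^20.

Boundary ∂_1: C_1 → C_0 maps an edge to its endpoints' difference, ∂[p,q] = q − p.
The resulting 10×30 matrix has rank 9, and its Smith normal form has invariant factors (1,1,1,1,1,1,1,1,1).

The boundary map ∂_2: C_2 → C_1 maps a triangle to the signed sum of its edges. For instance
  ∂PRS = RS − PS + PR,
  ∂PSU = SU − PU + PS.
This gives a 30×20 integer matrix of rank 20; reducing to Smith normal form yields diagonal entries (1,1,1,1,1,1,1,1,1,1,1,1,1,1,1,1,1,1,1,2).

Computing H_k = (kernel of ∂_k) / (image of ∂_{k+1}):

  H_0: rank C_0 − rank ∂_1 = 10 − 9 = 1, and the invariant factors of ∂_1 are all 1, so H_0 = Z.
  H_1: rank ker ∂_1 − rank ∂_2 = (30 − 9) − 20 = 1, and ∂_2 has invariant factor 2 > 1, so H_1 = Z ⊕ Z_2.
  H_2: rank ker ∂_2 − rank ∂_3 = (20 − 20) − 0 = 0, and there is no ∂_3, so H_2 = 0.

H_0 ≅ Z,  H_1 ≅ Z ⊕ Z_2,  H_2 = 0.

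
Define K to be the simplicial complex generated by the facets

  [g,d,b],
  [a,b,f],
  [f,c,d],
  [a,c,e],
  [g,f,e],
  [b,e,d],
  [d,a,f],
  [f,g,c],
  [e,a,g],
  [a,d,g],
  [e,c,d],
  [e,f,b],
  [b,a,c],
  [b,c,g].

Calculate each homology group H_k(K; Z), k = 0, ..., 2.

H_0 = Z,  H_1 = Z^2,  H_2 = Z.

K has 7 vertices, 21 edges, 14 triangles.
rank ∂_0 = 0, rank ∂_1 = 6 ⇒ b_0 = 7 − 0 − 6 = 1; all invariant factors of ∂_1 are 1 so no torsion. So H_0 ≅ Z.
rank ∂_1 = 6, rank ∂_2 = 13 ⇒ b_1 = 21 − 6 − 13 = 2; all invariant factors of ∂_2 are 1 so no torsion. So H_1 ≅ Z^2.
rank ∂_2 = 13, rank ∂_3 = 0 ⇒ b_2 = 14 − 13 − 0 = 1. So H_2 ≅ Z.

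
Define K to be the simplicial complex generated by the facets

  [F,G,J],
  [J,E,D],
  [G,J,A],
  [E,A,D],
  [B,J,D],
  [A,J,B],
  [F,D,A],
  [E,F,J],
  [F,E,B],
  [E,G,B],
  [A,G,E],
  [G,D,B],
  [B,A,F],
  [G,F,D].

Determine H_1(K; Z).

H_1 ≅ Z^2.

We work with the vertex ordering A < B < D < E < F < G < J. The simplices of K, each written with vertices in increasing order, are:

  0-simplices (7): A, B, D, E, F, G, J
  1-simplices (21): AB, AD, AE, AF, AG, AJ, BD, BE, BF, BG, BJ, DE, DF, DG, DJ, EF, EG, EJ, FG, FJ, GJ
  2-simplices (14): ABF, ABJ, ADE, ADF, AEG, AGJ, BDG, BDJ, BEF, BEG, DEJ, DFG, EFJ, FGJ

Hence C_0 ≅ Z^7, C_1 ≅ Z^21, C_2 ≅ Z^14.

∂_1: C_1 → C_0 sends each edge [p,q] (with p < q) to q − p. For instance
  ∂AG = G − A.
The 7×21 boundary matrix has rank 6 and Smith normal form diag(1,1,1,1,1,1).

Boundary ∂_2: C_2 → C_1 maps a triangle to the signed sum of its edges. For instance
  ∂ADF = DF − AF + AD,
  ∂AEG = EG − AG + AE.
The resulting 21×14 matrix has rank 13, and its Smith normal form has invariant factors (1,1,1,1,1,1,1,1,1,1,1,1,1).

Reading off H_k = ker ∂_k / im ∂_{k+1}:

  H_1: rank ker ∂_1 − rank ∂_2 = (21 − 6) − 13 = 2, and the invariant factors of ∂_2 are all 1, so H_1 = Z^2.

(K is a triangulation of the torus T^2.)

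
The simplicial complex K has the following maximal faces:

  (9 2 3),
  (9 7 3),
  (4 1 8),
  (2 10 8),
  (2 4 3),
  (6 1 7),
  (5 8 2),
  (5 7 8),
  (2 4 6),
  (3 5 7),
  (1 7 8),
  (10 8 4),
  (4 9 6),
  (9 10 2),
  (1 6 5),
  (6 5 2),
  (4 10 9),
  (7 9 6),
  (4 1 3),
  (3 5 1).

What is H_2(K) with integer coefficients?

H_2 ≅ 0.

Fix the vertex order 1 < 2 < 3 < 4 < 5 < 6 < 7 < 8 < 9 < 10 and write every simplex with vertices in increasing order. Then dim K = 2 and the simplices of K are:

  0-simplices (10): [1], [2], [3], [4], [5], [6], [7], [8], [9], [10]
  1-simplices (30): (30 of them)
  2-simplices (20): (20 of them)

Hence C_0 ≅ Z^10, C_1 ≅ Z^30, C_2 ≅ Z^20.

∂_1: C_1 → C_0 is given by ∂[p,q] = [q] − [p]. For instance
  ∂[5,8] = [8] − [5].
As a 10×30 matrix over Z this has rank 9, with invariant factors (1,1,1,1,1,1,1,1,1).

∂_2: C_2 → C_1 maps a triangle to the signed sum of its edges. For instance
  ∂[2,5,6] = [5,6] − [2,6] + [2,5],
  ∂[5,7,8] = [7,8] − [5,8] + [5,7].
As a 30×20 matrix over Z this has rank 20, with invariant factors (1,1,1,1,1,1,1,1,1,1,1,1,1,1,1,1,1,1,1,2).

From H_k ≅ ker(∂_k) / im(∂_{k+1}) we obtain:

  H_2: rank ker ∂_2 − rank ∂_3 = (20 − 20) − 0 = 0, and there is no ∂_3, so H_2 ≅ 0.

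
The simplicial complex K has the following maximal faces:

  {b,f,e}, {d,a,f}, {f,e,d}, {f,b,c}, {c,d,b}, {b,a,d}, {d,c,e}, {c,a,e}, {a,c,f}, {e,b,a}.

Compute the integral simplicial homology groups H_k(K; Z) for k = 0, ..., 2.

H_0 = Z,  H_1 = Z/2,  H_2 = 0.

Take the total order a < b < c < d < e < f on the vertex set. Then K (dimension 2) consists of the simplices:

  0-simplices (6): a, b, c, d, e, f
  1-simplices (15): ab, ac, ad, ae, af, bc, bd, be, bf, cd, ce, cf, de, df, ef
  2-simplices (10): abd, abe, ace, acf, adf, bcd, bcf, bef, cde, def

Hence C_0 ≅ Z^6, C_1 ≅ Z^15, C_2 ≅ Z^10.

Boundary ∂_1: C_1 → C_0 maps an edge to its endpoints' difference, ∂[p,q] = q − p.
The 6×15 boundary matrix has rank 5 and Smith normal form diag(1,1,1,1,1).

The boundary map ∂_2: C_2 → C_1 sends each 2-simplex [p,q,r] to [q,r] − [p,r] + [p,q]. For instance
  ∂cde = de − ce + cd,
  ∂abd = bd − ad + ab.
The 15×10 boundary matrix has rank 10 and Smith normal form diag(1,1,1,1,1,1,1,1,1,2).

Now H_k = ker ∂_k / im ∂_{k+1}, so:

  H_0: rank C_0 − rank ∂_1 = 6 − 5 = 1, and the invariant factors of ∂_1 are all 1, so H_0 = Z.
  H_1: rank ker ∂_1 − rank ∂_2 = (15 − 5) − 10 = 0, and ∂_2 has invariant factor 2 > 1, so H_1 = Z/2.
  H_2: rank ker ∂_2 − rank ∂_3 = (10 − 10) − 0 = 0, and there is no ∂_3, so H_2 = 0.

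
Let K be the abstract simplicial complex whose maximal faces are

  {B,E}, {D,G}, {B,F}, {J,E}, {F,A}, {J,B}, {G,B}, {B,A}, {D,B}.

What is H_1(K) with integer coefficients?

H_1 ≅ Z^3.

Order the vertices as A < B < D < E < F < G < J. Listing each simplex with vertices in this order, K has dimension 1 with simplices:

  0-simplices (7): A, B, D, E, F, G, J
  1-simplices (9): AB, AF, BD, BE, BF, BG, BJ, DG, EJ

Hence C_0 ≅ Z^7, C_1 ≅ Z^9.

Boundary ∂_1: C_1 → C_0 is given by ∂[p,q] = [q] − [p]. For instance
  ∂EJ = J − E.
The resulting 7×9 matrix has rank 6, and its Smith normal form has invariant factors (1,1,1,1,1,1).

Reading off H_k = ker ∂_k / im ∂_{k+1}:

  H_1: rank ker ∂_1 − rank ∂_2 = (9 − 6) − 0 = 3, and there is no ∂_2, so H_1 = Z^3.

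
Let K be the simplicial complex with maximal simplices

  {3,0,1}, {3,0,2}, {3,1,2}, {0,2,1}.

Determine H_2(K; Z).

H_2 ≅ Z.

Order the vertices as 0 < 1 < 2 < 3. Listing each simplex with vertices in this order, K has dimension 2 with simplices:

  0-simplices (4): [0], [1], [2], [3]
  1-simplices (6): [0,1], [0,2], [0,3], [1,2], [1,3], [2,3]
  2-simplices (4): [0,1,2], [0,1,3], [0,2,3], [1,2,3]

Hence C_0 ≅ Z^4, C_1 ≅ Z^6, C_2 ≅ Z^4.

The boundary map ∂_1: C_1 → C_0 sends each edge [p,q] (with p < q) to q − p.
As a 4×6 matrix over Z this has rank 3, with invariant factors (1,1,1).

The boundary map ∂_2: C_2 → C_1 sends each 2-simplex [p,q,r] to [q,r] − [p,r] + [p,q]. For instance
  ∂[0,1,3] = [1,3] − [0,3] + [0,1],
  ∂[0,2,3] = [2,3] − [0,3] + [0,2].
This gives a 6×4 integer matrix of rank 3; reducing to Smith normal form yields diagonal entries (1,1,1).

Computing H_k = (kernel of ∂_k) / (image of ∂_{k+1}):

  H_2: rank ker ∂_2 − rank ∂_3 = (4 − 3) − 0 = 1, and there is no ∂_3, so H_2 ≅ Z.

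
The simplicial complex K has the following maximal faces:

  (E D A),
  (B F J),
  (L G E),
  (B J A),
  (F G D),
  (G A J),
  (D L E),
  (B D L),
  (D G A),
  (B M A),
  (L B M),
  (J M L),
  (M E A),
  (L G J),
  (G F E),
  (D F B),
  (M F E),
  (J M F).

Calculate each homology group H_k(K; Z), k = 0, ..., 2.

Take the total order A < B < D < E < F < G < J < L < M on the vertex set. Then K (dimension 2) consists of the simplices:

  0-simplices (9): A, B, D, E, F, G, J, L, M
  1-simplices (27): AB, AD, AE, AG, AJ, AM, BD, BF, BJ, BL, BM, DE, DF, DG, DL, EF, EG, EL, EM, FG, FJ, FM, GJ, GL, JL, JM, LM
  2-simplices (18): ABJ, ABM, ADE, ADG, AEM, AGJ, BDF, BDL, BFJ, BLM, DEL, DFG, EFG, EFM, EGL, FJM, GJL, JLM

giving chain groups C_0 ≅ Z^9, C_1 ≅ Z^27, C_2 ≅ Z^18.

The boundary map ∂_1: C_1 → C_0 is given by ∂[p,q] = [q] − [p]. For instance
  ∂EG = G − E.
The resulting 9×27 matrix has rank 8, and its Smith normal form has invariant factors (1,1,1,1,1,1,1,1).

∂_2: C_2 → C_1 acts by ∂[p,q,r] = [q,r] − [p,r] + [p,q]. For instance
  ∂BDF = DF − BF + BD,
  ∂ABM = BM − AM + AB.
This gives a 27×18 integer matrix of rank 18; reducing to Smith normal form yields diagonal entries (1,1,1,1,1,1,1,1,1,1,1,1,1,1,1,1,1,2).

Computing H_k = (kernel of ∂_k) / (image of ∂_{k+1}):

  H_0: rank C_0 − rank ∂_1 = 9 − 8 = 1, and the invariant factors of ∂_1 are all 1, so H_0 ≅ Z.
  H_1: rank ker ∂_1 − rank ∂_2 = (27 − 8) − 18 = 1, and ∂_2 has invariant factor 2 > 1, so H_1 ≅ Z ⊕ Z/2.
  H_2: rank ker ∂_2 − rank ∂_3 = (18 − 18) − 0 = 0, and there is no ∂_3, so H_2 ≅ 0.

As a check, the Euler characteristic is 9 − 27 + 18 = 0, which agrees with 1 − 1 + 0 = 0.

H_0 = Z,  H_1 = Z ⊕ Z/2,  H_2 = 0.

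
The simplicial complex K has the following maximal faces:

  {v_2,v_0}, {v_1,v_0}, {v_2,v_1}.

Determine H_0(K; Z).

H_0 = Z.

Take the total order v_0 < v_1 < v_2 on the vertex set. Then K (dimension 1) consists of the simplices:

  0-simplices (3): [v_0], [v_1], [v_2]
  1-simplices (3): [v_0,v_1], [v_0,v_2], [v_1,v_2]

giving chain groups C_0 ≅ Z^3, C_1 ≅ Z^3.

∂_1: C_1 → C_0 maps an edge to its endpoints' difference, ∂[p,q] = q − p. For instance
  ∂[v_0,v_2] = [v_2] − [v_0].
As a 3×3 matrix over Z this has rank 2, with invariant factors (1,1).

From H_k ≅ ker(∂_k) / im(∂_{k+1}) we obtain:

  H_0: rank C_0 − rank ∂_1 = 3 − 2 = 1, and the invariant factors of ∂_1 are all 1, so H_0 ≅ Z.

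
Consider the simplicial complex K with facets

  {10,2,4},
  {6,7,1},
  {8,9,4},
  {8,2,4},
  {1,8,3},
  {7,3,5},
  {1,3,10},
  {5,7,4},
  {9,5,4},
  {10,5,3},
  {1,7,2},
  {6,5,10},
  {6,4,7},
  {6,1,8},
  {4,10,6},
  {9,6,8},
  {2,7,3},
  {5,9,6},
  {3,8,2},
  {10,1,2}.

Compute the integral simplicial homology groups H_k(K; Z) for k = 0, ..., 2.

We work with the vertex ordering 1 < 2 < 3 < 4 < 5 < 6 < 7 < 8 < 9 < 10. The simplices of K, each written with vertices in increasing order, are:

  0-simplices (10): [1], [2], [3], [4], [5], [6], [7], [8], [9], [10]
  1-simplices (30): (30 of them)
  2-simplices (20): (20 of them)

so the chain groups are C_0 ≅ Z^10, C_1 ≅ Z^30, C_2 ≅ Z^20.

The boundary map ∂_1: C_1 → C_0 is given by ∂[p,q] = [q] − [p]. For instance
  ∂[2,10] = [10] − [2].
The 10×30 boundary matrix has rank 9 and Smith normal form diag(1,1,1,1,1,1,1,1,1).

∂_2: C_2 → C_1 maps a triangle to the signed sum of its edges. For instance
  ∂[4,6,10] = [6,10] − [4,10] + [4,6],
  ∂[1,6,8] = [6,8] − [1,8] + [1,6].
This gives a 30×20 integer matrix of rank 20; reducing to Smith normal form yields diagonal entries (1,1,1,1,1,1,1,1,1,1,1,1,1,1,1,1,1,1,1,2).

From H_k ≅ ker(∂_k) / im(∂_{k+1}) we obtain:

  H_0: rank C_0 − rank ∂_1 = 10 − 9 = 1, and the invariant factors of ∂_1 are all 1, so H_0 ≅ Z.
  H_1: rank ker ∂_1 − rank ∂_2 = (30 − 9) − 20 = 1, and ∂_2 has invariant factor 2 > 1, so H_1 ≅ Z ⊕ Z/2Z.
  H_2: rank ker ∂_2 − rank ∂_3 = (20 − 20) − 0 = 0, and there is no ∂_3, so H_2 ≅ 0.

As a check, the Euler characteristic is 10 − 30 + 20 = 0, which agrees with 1 − 1 + 0 = 0.

H_0 = Z,  H_1 = Z ⊕ Z/2Z,  H_2 = 0.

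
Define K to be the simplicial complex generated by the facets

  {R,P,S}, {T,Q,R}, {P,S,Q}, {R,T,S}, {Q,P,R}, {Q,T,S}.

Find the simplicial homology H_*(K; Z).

K has 5 vertices, 9 edges, 6 triangles.
rank ∂_0 = 0, rank ∂_1 = 4 ⇒ b_0 = 5 − 0 − 4 = 1; all invariant factors of ∂_1 are 1 so no torsion. So H_0 ≅ Z.
rank ∂_1 = 4, rank ∂_2 = 5 ⇒ b_1 = 9 − 4 − 5 = 0; all invariant factors of ∂_2 are 1 so no torsion. So H_1 ≅ 0.
rank ∂_2 = 5, rank ∂_3 = 0 ⇒ b_2 = 6 − 5 − 0 = 1. So H_2 ≅ Z.

H_0 = Z,  H_1 = 0,  H_2 = Z.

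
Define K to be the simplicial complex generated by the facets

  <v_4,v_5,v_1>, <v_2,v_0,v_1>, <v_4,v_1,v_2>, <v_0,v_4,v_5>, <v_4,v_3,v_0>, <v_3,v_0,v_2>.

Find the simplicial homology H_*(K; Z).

K has 6 vertices, 12 edges, 6 triangles.
rank ∂_0 = 0, rank ∂_1 = 5 ⇒ b_0 = 6 − 0 − 5 = 1; all invariant factors of ∂_1 are 1 so no torsion. So H_0 = Z.
rank ∂_1 = 5, rank ∂_2 = 6 ⇒ b_1 = 12 − 5 − 6 = 1; all invariant factors of ∂_2 are 1 so no torsion. So H_1 = Z.
rank ∂_2 = 6, rank ∂_3 = 0 ⇒ b_2 = 6 − 6 − 0 = 0. So H_2 = 0.

H_0 ≅ Z,  H_1 ≅ Z,  H_2 = 0.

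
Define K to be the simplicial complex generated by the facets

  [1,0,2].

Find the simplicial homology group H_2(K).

Fix the vertex order 0 < 1 < 2 and write every simplex with vertices in increasing order. Then dim K = 2 and the simplices of K are:

  0-simplices (3): [0], [1], [2]
  1-simplices (3): [0,1], [0,2], [1,2]
  2-simplices (1): [0,1,2]

giving chain groups C_0 ≅ Z^3, C_1 ≅ Z^3, C_2 ≅ Z^1.

Boundary ∂_1: C_1 → C_0 maps an edge to its endpoints' difference, ∂[p,q] = q − p. For instance
  ∂[0,1] = [1] − [0].
The 3×3 boundary matrix has rank 2 and Smith normal form diag(1,1).

Boundary ∂_2: C_2 → C_1 maps a triangle to the signed sum of its edges. For instance
  ∂[0,1,2] = [1,2] − [0,2] + [0,1].
As a 3×1 matrix over Z this has rank 1, with invariant factors (1).

Now H_k = ker ∂_k / im ∂_{k+1}, so:

  H_2: rank ker ∂_2 − rank ∂_3 = (1 − 1) − 0 = 0, and there is no ∂_3, so H_2 ≅ 0.

H_2 ≅ 0.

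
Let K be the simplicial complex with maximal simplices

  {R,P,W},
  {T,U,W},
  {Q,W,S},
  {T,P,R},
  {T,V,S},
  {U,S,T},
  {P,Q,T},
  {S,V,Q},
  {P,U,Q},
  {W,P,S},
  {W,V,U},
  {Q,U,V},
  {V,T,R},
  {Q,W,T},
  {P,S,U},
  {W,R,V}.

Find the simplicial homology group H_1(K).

Take the total order P < Q < R < S < T < U < V < W on the vertex set. Then K (dimension 2) consists of the simplices:

  0-simplices (8): P, Q, R, S, T, U, V, W
  1-simplices (24): PQ, PR, PS, PT, PU, PW, QS, QT, QU, QV, QW, RT, RV, RW, ST, SU, SV, SW, TU, TV, TW, UV, UW, VW
  2-simplices (16): PQT, PQU, PRT, PRW, PSU, PSW, QSV, QSW, QTW, QUV, RTV, RVW, STU, STV, TUW, UVW

Hence C_0 ≅ Z^8, C_1 ≅ Z^24, C_2 ≅ Z^16.

The boundary map ∂_1: C_1 → C_0 sends each edge [p,q] (with p < q) to q − p. For instance
  ∂SW = W − S.
The resulting 8×24 matrix has rank 7, and its Smith normal form has invariant factors (1,1,1,1,1,1,1).

The boundary map ∂_2: C_2 → C_1 sends each 2-simplex [p,q,r] to [q,r] − [p,r] + [p,q]. For instance
  ∂UVW = VW − UW + UV,
  ∂RTV = TV − RV + RT.
This gives a 24×16 integer matrix of rank 15; reducing to Smith normal form yields diagonal entries (1,1,1,1,1,1,1,1,1,1,1,1,1,1,1).

Reading off H_k = ker ∂_k / im ∂_{k+1}:

  H_1: rank ker ∂_1 − rank ∂_2 = (24 − 7) − 15 = 2, and the invariant factors of ∂_2 are all 1, so H_1 = Z^2.

(K is a triangulation of the torus T^2.)

H_1 ≅ Z^2.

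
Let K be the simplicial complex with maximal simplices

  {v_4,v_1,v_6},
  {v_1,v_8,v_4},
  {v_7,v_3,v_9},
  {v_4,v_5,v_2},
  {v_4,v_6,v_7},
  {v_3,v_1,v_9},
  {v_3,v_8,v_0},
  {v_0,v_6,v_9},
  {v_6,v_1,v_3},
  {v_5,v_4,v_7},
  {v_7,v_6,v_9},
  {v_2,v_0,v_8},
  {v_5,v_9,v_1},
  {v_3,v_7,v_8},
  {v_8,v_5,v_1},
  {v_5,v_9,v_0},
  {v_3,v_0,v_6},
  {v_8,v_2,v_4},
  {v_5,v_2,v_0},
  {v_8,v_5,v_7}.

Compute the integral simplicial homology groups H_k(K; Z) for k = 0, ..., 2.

H_0 ≅ Z,  H_1 ≅ Z ⊕ Z/2,  H_2 = 0.

K has 10 vertices, 30 edges, 20 triangles.
rank ∂_0 = 0, rank ∂_1 = 9 ⇒ b_0 = 10 − 0 − 9 = 1; all invariant factors of ∂_1 are 1 so no torsion. So H_0 = Z.
rank ∂_1 = 9, rank ∂_2 = 20 ⇒ b_1 = 30 − 9 − 20 = 1; ∂_2 has invariant factor(s) [2] giving torsion. So H_1 = Z ⊕ Z/2.
rank ∂_2 = 20, rank ∂_3 = 0 ⇒ b_2 = 20 − 20 − 0 = 0. So H_2 = 0.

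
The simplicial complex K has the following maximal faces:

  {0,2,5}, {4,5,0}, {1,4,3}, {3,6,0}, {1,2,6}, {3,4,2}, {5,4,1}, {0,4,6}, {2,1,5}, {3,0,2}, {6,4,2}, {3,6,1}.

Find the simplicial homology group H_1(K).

H_1 = Z_2.

Order the vertices as 0 < 1 < 2 < 3 < 4 < 5 < 6. Listing each simplex with vertices in this order, K has dimension 2 with simplices:

  0-simplices (7): [0], [1], [2], [3], [4], [5], [6]
  1-simplices (18): [0,2], [0,3], [0,4], [0,5], [0,6], [1,2], [1,3], [1,4], [1,5], [1,6], [2,3], [2,4], [2,5], [2,6], [3,4], [3,6], [4,5], [4,6]
  2-simplices (12): [0,2,3], [0,2,5], [0,3,6], [0,4,5], [0,4,6], [1,2,5], [1,2,6], [1,3,4], [1,3,6], [1,4,5], [2,3,4], [2,4,6]

so the chain groups are C_0 ≅ Z^7, C_1 ≅ Z^18, C_2 ≅ Z^12.

Boundary ∂_1: C_1 → C_0 is given by ∂[p,q] = [q] − [p].
As a 7×18 matrix over Z this has rank 6, with invariant factors (1,1,1,1,1,1).

∂_2: C_2 → C_1 maps a triangle to the signed sum of its edges. For instance
  ∂[2,3,4] = [3,4] − [2,4] + [2,3],
  ∂[1,3,4] = [3,4] − [1,4] + [1,3].
The resulting 18×12 matrix has rank 12, and its Smith normal form has invariant factors (1,1,1,1,1,1,1,1,1,1,1,2).

Reading off H_k = ker ∂_k / im ∂_{k+1}:

  H_1: rank ker ∂_1 − rank ∂_2 = (18 − 6) − 12 = 0, and ∂_2 has invariant factor 2 > 1, so H_1 ≅ Z_2.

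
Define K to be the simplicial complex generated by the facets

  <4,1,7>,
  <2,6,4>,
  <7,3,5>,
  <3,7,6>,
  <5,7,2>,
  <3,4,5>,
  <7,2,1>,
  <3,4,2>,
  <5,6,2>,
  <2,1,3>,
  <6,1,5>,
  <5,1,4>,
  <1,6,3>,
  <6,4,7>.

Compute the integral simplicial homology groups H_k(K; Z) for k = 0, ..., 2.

H_0 = Z,  H_1 = Z^2,  H_2 = Z.

Fix the vertex order 1 < 2 < 3 < 4 < 5 < 6 < 7 and write every simplex with vertices in increasing order. Then dim K = 2 and the simplices of K are:

  0-simplices (7): [1], [2], [3], [4], [5], [6], [7]
  1-simplices (21): [1,2], [1,3], [1,4], [1,5], [1,6], [1,7], [2,3], [2,4], [2,5], [2,6], [2,7], [3,4], [3,5], [3,6], [3,7], [4,5], [4,6], [4,7], [5,6], [5,7], [6,7]
  2-simplices (14): [1,2,3], [1,2,7], [1,3,6], [1,4,5], [1,4,7], [1,5,6], [2,3,4], [2,4,6], [2,5,6], [2,5,7], [3,4,5], [3,5,7], [3,6,7], [4,6,7]

so the chain groups are C_0 ≅ Z^7, C_1 ≅ Z^21, C_2 ≅ Z^14.

The boundary map ∂_1: C_1 → C_0 is given by ∂[p,q] = [q] − [p].
This gives a 7×21 integer matrix of rank 6; reducing to Smith normal form yields diagonal entries (1,1,1,1,1,1).

The boundary map ∂_2: C_2 → C_1 sends each 2-simplex [p,q,r] to [q,r] − [p,r] + [p,q]. For instance
  ∂[1,3,6] = [3,6] − [1,6] + [1,3],
  ∂[3,5,7] = [5,7] − [3,7] + [3,5].
The 21×14 boundary matrix has rank 13 and Smith normal form diag(1,1,1,1,1,1,1,1,1,1,1,1,1).

Reading off H_k = ker ∂_k / im ∂_{k+1}:

  H_0: rank C_0 − rank ∂_1 = 7 − 6 = 1, and the invariant factors of ∂_1 are all 1, so H_0 = Z.
  H_1: rank ker ∂_1 − rank ∂_2 = (21 − 6) − 13 = 2, and the invariant factors of ∂_2 are all 1, so H_1 = Z^2.
  H_2: rank ker ∂_2 − rank ∂_3 = (14 − 13) − 0 = 1, and there is no ∂_3, so H_2 = Z.

(K is a triangulation of the torus T^2.)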